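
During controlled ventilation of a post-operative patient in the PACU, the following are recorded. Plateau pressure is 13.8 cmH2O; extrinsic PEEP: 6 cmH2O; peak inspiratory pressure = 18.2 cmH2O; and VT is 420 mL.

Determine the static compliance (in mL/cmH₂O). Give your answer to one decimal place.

53.8

Cstat = Vt / (Pplat − PEEP) = 420 / (13.8 − 6) = 420 / 7.8 = 53.846 mL/cmH2O.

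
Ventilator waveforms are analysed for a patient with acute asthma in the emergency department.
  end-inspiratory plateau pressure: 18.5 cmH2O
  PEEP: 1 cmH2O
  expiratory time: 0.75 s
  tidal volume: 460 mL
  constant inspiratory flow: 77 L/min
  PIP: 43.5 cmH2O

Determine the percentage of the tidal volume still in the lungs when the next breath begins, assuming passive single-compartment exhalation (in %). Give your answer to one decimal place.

Flow: 77 L/min ÷ 60 = 1.2833 L/s.
R = (PIP − Pplat)/V̇ = (43.5 − 18.5) / 1.2833 = 25.0/1.2833 = 19.481 cmH2O·s/L.
C = Vt/(Pplat − PEEP) = 460.0 / (18.5 − 1) = 460.0/17.5 = 26.286 mL/cmH2O.
τ = R × C = 19.481 × 0.02629 L/cmH2O = 0.5122 s.
Fraction remaining at end-expiration = e^(−Te/τ) = e^(−0.75/0.5122) = 0.2312 → 23.12%.

23.1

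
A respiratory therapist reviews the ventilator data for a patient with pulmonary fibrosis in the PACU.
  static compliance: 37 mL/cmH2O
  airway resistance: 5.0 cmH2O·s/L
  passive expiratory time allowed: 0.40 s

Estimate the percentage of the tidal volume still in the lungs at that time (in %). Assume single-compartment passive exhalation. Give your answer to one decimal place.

11.5

τ = R × C = 5.0 × 37 mL/cmH2O = 5.0 × 0.037 L/cmH2O = 0.185 s.
Passive exhalation: V(t)/V₀ = e^(−t/τ) = e^(−0.40/0.185) = 0.1151.
Fraction remaining = 0.1151 → 11.51%.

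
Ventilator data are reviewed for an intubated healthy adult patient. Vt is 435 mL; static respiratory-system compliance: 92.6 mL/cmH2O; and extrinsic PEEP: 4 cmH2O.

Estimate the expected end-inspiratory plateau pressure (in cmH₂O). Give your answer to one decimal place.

8.7

Pplat = PEEP + Vt / Cstat = 4 + 435 / 92.6 = 4 + 4.698 = 8.698 cmH2O.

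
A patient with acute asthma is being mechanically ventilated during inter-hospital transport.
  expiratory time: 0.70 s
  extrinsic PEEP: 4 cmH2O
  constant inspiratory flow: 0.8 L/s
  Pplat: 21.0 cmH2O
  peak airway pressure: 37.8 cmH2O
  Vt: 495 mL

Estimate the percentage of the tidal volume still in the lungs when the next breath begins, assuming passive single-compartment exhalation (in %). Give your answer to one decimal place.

R = (PIP − Pplat)/V̇ = (37.8 − 21.0) / 0.8 = 16.8/0.8 = 21.0 cmH2O·s/L.
C = Vt/(Pplat − PEEP) = 495.0 / (21.0 − 4) = 495.0/17.0 = 29.118 mL/cmH2O.
τ = R × C = 21.0 × 0.02912 L/cmH2O = 0.6115 s.
Fraction remaining at end-expiration = e^(−Te/τ) = e^(−0.70/0.6115) = 0.3183 → 31.83%.

31.8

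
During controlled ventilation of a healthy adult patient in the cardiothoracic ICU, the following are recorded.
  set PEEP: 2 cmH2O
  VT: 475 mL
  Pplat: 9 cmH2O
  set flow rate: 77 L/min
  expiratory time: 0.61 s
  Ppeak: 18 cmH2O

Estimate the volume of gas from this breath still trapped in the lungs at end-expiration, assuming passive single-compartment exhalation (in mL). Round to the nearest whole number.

132

Flow: 77 L/min ÷ 60 = 1.2833 L/s.
R = (PIP − Pplat)/V̇ = (18 − 9) / 1.2833 = 9.0/1.2833 = 7.013 cmH2O·s/L.
C = Vt/(Pplat − PEEP) = 475.0 / (9 − 2) = 475.0/7.0 = 67.857 mL/cmH2O.
τ = R × C = 7.013 × 0.06786 L/cmH2O = 0.4759 s.
Fraction remaining = e^(−Te/τ) = e^(−0.61/0.4759) = 0.2775.
Trapped volume = 475.0 × 0.2775 = 131.81 mL.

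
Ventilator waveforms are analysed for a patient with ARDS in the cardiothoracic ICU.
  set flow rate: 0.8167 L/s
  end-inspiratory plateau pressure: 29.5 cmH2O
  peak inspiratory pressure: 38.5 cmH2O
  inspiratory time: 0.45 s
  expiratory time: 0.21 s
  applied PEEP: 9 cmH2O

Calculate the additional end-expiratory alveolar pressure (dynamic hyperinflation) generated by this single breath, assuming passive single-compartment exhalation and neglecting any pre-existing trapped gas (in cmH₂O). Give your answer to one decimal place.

7.1

Vt = flow × Ti = 0.8167 L/s × 0.45 s × 1000 mL/L = 367.52 mL.
R = (PIP − Pplat)/V̇ = (38.5 − 29.5) / 0.8167 = 9.0/0.8167 = 11.02 cmH2O·s/L.
C = Vt/(Pplat − PEEP) = 367.52 / (29.5 − 9) = 367.52/20.5 = 17.928 mL/cmH2O.
τ = R × C = 11.02 × 0.01793 L/cmH2O = 0.1976 s.
Fraction remaining = e^(−Te/τ) = e^(−0.21/0.1976) = 0.3455; trapped volume = 367.52 × 0.3455 = 126.98 mL.
Additional alveolar pressure from trapping ≈ V_trapped / C = 126.98 / 17.928 = 7.083 cmH2O.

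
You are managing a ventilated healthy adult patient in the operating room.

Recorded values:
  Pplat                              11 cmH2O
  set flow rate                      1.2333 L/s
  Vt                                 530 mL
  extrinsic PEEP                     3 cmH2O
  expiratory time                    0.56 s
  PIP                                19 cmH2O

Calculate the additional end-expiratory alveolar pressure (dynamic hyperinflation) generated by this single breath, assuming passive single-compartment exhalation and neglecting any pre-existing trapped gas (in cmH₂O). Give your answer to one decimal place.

2.2

R = (PIP − Pplat)/V̇ = (19 − 11) / 1.2333 = 8.0/1.2333 = 6.487 cmH2O·s/L.
C = Vt/(Pplat − PEEP) = 530.0 / (11 − 3) = 530.0/8.0 = 66.25 mL/cmH2O.
τ = R × C = 6.487 × 0.06625 L/cmH2O = 0.4298 s.
Fraction remaining = e^(−Te/τ) = e^(−0.56/0.4298) = 0.2717; trapped volume = 530.0 × 0.2717 = 144.0 mL.
Additional alveolar pressure from trapping ≈ V_trapped / C = 144.0 / 66.25 = 2.174 cmH2O.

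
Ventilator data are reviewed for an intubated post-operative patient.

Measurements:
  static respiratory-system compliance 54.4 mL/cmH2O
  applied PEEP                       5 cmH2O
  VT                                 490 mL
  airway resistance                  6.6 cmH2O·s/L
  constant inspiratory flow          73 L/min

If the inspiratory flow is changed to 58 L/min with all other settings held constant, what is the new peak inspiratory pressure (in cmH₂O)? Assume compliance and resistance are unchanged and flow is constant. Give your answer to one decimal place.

Flow: 73 L/min ÷ 60 = 1.2167 L/s.
New flow: 58 L/min ÷ 60 = 0.9667 L/s.
PIP = Vt/C + R·V̇ + PEEP (constant-flow equation of motion).
Only the resistive term changes: ΔPIP = R × ΔV̇ = 6.6 × (0.9667 − 1.2167) = 6.6 × -0.25 = -1.65 cmH2O.
Original PIP = 490/54.4 + 6.6×1.2167 + 5 = 22.038 cmH2O; new PIP = 22.038 + (-1.65) = 20.388 cmH2O.

20.4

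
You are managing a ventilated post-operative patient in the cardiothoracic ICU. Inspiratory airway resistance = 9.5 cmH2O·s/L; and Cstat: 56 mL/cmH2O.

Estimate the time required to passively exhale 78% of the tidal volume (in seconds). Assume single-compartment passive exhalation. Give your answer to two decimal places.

0.81

τ = R × C = 9.5 × 56 mL/cmH2O = 9.5 × 0.056 L/cmH2O = 0.532 s.
Exhaled fraction f = 1 − e^(−t/τ) → t = −τ·ln(1 − f) = −0.532·ln(0.22) = 0.8055 s.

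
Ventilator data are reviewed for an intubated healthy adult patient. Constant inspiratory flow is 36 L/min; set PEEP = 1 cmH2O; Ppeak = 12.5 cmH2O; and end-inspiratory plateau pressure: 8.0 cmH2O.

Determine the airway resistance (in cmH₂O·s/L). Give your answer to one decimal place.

Flow: 36 L/min ÷ 60 = 0.6 L/s.
Raw = (PIP − Pplat) / flow = (12.5 − 8.0) / 0.6 = 4.5 / 0.6 = 7.5 cmH2O·s/L.

7.5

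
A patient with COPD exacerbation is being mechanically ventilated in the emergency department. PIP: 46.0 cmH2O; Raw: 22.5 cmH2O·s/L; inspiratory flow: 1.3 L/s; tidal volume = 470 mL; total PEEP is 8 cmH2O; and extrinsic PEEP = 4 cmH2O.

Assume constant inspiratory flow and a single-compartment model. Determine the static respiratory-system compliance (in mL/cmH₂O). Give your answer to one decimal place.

53.7

Total PEEP = 8 cmH2O (set 4 + intrinsic 4); this is the baseline alveolar pressure.
Equation of motion (constant flow): PIP = Vt/C + R·V̇ + PEEP.
Vt/C = PIP − R·V̇ − PEEP = 46.0 − 22.5×1.3 − 8 = 46.0 − 29.25 − 8 = 8.75 cmH2O.
C = Vt / 8.75 = 470 / 8.75 = 53.714 mL/cmH2O.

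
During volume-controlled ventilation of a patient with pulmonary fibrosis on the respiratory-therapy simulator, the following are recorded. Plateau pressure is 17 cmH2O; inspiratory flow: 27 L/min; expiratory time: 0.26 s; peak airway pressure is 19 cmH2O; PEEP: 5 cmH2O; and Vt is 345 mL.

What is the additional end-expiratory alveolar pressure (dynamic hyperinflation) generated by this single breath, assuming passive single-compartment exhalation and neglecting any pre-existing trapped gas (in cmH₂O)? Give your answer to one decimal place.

1.6

Flow: 27 L/min ÷ 60 = 0.45 L/s.
R = (PIP − Pplat)/V̇ = (19 − 17) / 0.45 = 2.0/0.45 = 4.444 cmH2O·s/L.
C = Vt/(Pplat − PEEP) = 345.0 / (17 − 5) = 345.0/12.0 = 28.75 mL/cmH2O.
τ = R × C = 4.444 × 0.02875 L/cmH2O = 0.1278 s.
Fraction remaining = e^(−Te/τ) = e^(−0.26/0.1278) = 0.1308; trapped volume = 345.0 × 0.1308 = 45.126 mL.
Additional alveolar pressure from trapping ≈ V_trapped / C = 45.126 / 28.75 = 1.57 cmH2O.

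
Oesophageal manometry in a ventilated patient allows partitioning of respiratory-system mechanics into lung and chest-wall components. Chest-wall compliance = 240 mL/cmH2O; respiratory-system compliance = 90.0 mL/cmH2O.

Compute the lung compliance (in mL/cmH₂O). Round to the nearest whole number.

144

1/CL = 1/Crs − 1/Ccw.
1/CL = 1/90.0 − 1/240 = 0.006944.
CL = 144.01 mL/cmH2O.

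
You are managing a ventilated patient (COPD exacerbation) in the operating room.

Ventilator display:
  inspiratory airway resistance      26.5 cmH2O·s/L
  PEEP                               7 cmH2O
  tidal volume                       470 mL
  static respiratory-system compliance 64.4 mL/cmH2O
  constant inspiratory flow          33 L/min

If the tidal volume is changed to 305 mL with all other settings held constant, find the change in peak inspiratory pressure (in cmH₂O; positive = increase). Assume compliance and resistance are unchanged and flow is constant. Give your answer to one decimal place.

-2.6

PIP = Vt/C + R·V̇ + PEEP (constant-flow equation of motion).
Only the elastic term changes: ΔPIP = ΔVt / C = (305 − 470) / 64.4 = -2.562 cmH2O.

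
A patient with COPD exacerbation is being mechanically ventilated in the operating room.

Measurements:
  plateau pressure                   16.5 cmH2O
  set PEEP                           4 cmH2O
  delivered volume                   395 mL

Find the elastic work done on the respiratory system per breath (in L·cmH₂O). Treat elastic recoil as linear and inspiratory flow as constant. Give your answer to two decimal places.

2.47

Elastic work ≈ ½ × (Pplat − PEEP) × Vt = 0.5 × (16.5 − 4) × 0.395 L = 0.5 × 12.5 × 0.395 = 2.469 L·cmH2O.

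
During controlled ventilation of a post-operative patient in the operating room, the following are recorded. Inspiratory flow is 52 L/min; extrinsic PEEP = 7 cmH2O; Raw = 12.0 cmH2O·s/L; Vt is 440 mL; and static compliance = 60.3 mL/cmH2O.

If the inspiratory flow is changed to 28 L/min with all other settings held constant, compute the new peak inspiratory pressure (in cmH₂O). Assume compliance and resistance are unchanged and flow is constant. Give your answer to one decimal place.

Flow: 52 L/min ÷ 60 = 0.8667 L/s.
New flow: 28 L/min ÷ 60 = 0.4667 L/s.
PIP = Vt/C + R·V̇ + PEEP (constant-flow equation of motion).
Only the resistive term changes: ΔPIP = R × ΔV̇ = 12.0 × (0.4667 − 0.8667) = 12.0 × -0.4 = -4.8 cmH2O.
Original PIP = 440/60.3 + 12.0×0.8667 + 7 = 24.697 cmH2O; new PIP = 24.697 + (-4.8) = 19.897 cmH2O.

19.9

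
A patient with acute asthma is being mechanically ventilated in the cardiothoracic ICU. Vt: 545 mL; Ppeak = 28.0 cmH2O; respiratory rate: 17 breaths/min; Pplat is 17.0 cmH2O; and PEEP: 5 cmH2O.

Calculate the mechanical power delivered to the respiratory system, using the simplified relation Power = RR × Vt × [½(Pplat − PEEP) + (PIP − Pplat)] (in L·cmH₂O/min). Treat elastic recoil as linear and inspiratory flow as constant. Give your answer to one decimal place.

Per-breath work = Vt × [½(Pplat−PEEP) + (PIP−Pplat)] = 0.545 × [0.5×12.0 + 11.0] = 0.545 × 17.0 = 9.265 L·cmH2O.
Power = 17 × 9.265 = 157.51 L·cmH2O/min.

157.5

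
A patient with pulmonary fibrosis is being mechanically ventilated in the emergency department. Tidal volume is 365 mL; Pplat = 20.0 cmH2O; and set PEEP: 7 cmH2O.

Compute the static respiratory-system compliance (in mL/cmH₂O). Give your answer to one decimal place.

Cstat = Vt / (Pplat − PEEP) = 365 / (20.0 − 7) = 365 / 13.0 = 28.077 mL/cmH2O.

28.1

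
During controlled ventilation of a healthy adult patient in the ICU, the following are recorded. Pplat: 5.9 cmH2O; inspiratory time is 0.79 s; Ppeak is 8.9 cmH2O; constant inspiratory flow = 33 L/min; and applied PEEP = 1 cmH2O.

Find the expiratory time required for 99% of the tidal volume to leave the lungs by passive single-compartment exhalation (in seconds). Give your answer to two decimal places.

Flow: 33 L/min ÷ 60 = 0.55 L/s.
Vt = flow × Ti = 0.55 L/s × 0.79 s × 1000 mL/L = 434.5 mL.
R = (PIP − Pplat)/V̇ = (8.9 − 5.9) / 0.55 = 3.0/0.55 = 5.455 cmH2O·s/L.
C = Vt/(Pplat − PEEP) = 434.5 / (5.9 − 1) = 434.5/4.9 = 88.673 mL/cmH2O.
τ = R × C = 5.455 × 0.08867 L/cmH2O = 0.4837 s.
t = −τ·ln(1 − 0.99) = −0.4837·ln(0.01) = 2.228 s.

2.23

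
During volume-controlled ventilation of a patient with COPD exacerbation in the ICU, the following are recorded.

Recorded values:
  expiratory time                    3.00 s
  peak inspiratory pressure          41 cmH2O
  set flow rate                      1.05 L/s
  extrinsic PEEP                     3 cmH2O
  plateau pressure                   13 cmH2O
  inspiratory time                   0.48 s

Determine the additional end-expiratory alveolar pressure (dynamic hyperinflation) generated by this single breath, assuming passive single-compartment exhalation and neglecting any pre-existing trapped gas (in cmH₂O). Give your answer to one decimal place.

1.1

Vt = flow × Ti = 1.05 L/s × 0.48 s × 1000 mL/L = 504.0 mL.
R = (PIP − Pplat)/V̇ = (41 − 13) / 1.05 = 28.0/1.05 = 26.667 cmH2O·s/L.
C = Vt/(Pplat − PEEP) = 504.0 / (13 − 3) = 504.0/10.0 = 50.4 mL/cmH2O.
τ = R × C = 26.667 × 0.0504 L/cmH2O = 1.344 s.
Fraction remaining = e^(−Te/τ) = e^(−3.00/1.344) = 0.1073; trapped volume = 504.0 × 0.1073 = 54.079 mL.
Additional alveolar pressure from trapping ≈ V_trapped / C = 54.079 / 50.4 = 1.073 cmH2O.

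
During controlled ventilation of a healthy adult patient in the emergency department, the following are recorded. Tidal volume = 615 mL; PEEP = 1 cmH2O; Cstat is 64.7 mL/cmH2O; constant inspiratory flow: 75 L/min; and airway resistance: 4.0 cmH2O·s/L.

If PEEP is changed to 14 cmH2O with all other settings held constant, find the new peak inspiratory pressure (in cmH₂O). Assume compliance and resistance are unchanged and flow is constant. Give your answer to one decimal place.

28.5

Flow: 75 L/min ÷ 60 = 1.25 L/s.
PIP = Vt/C + R·V̇ + PEEP (constant-flow equation of motion).
Only the baseline term changes: ΔPIP = ΔPEEP = 14 − 1 = 13.0 cmH2O.
Original PIP = 615/64.7 + 4.0×1.25 + 1 = 15.505 cmH2O; new PIP = 15.505 + (13.0) = 28.505 cmH2O.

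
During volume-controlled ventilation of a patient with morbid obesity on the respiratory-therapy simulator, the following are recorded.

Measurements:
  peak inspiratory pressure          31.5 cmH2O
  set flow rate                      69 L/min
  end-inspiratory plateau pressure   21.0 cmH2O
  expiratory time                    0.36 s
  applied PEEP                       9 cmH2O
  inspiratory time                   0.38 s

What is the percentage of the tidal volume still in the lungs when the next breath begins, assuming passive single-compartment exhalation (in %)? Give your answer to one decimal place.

Flow: 69 L/min ÷ 60 = 1.15 L/s.
Vt = flow × Ti = 1.15 L/s × 0.38 s × 1000 mL/L = 437.0 mL.
R = (PIP − Pplat)/V̇ = (31.5 − 21.0) / 1.15 = 10.5/1.15 = 9.13 cmH2O·s/L.
C = Vt/(Pplat − PEEP) = 437.0 / (21.0 − 9) = 437.0/12.0 = 36.417 mL/cmH2O.
τ = R × C = 9.13 × 0.03642 L/cmH2O = 0.3325 s.
Fraction remaining at end-expiration = e^(−Te/τ) = e^(−0.36/0.3325) = 0.3387 → 33.87%.

33.9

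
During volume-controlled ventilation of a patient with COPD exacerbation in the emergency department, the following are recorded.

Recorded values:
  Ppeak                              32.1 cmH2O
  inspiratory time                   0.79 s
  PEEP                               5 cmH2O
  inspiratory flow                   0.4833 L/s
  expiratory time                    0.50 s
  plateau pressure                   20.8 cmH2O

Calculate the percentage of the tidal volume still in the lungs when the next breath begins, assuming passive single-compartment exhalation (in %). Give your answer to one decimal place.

Vt = flow × Ti = 0.4833 L/s × 0.79 s × 1000 mL/L = 381.81 mL.
R = (PIP − Pplat)/V̇ = (32.1 − 20.8) / 0.4833 = 11.3/0.4833 = 23.381 cmH2O·s/L.
C = Vt/(Pplat − PEEP) = 381.81 / (20.8 − 5) = 381.81/15.8 = 24.165 mL/cmH2O.
τ = R × C = 23.381 × 0.02417 L/cmH2O = 0.5651 s.
Fraction remaining at end-expiration = e^(−Te/τ) = e^(−0.50/0.5651) = 0.4128 → 41.28%.

41.3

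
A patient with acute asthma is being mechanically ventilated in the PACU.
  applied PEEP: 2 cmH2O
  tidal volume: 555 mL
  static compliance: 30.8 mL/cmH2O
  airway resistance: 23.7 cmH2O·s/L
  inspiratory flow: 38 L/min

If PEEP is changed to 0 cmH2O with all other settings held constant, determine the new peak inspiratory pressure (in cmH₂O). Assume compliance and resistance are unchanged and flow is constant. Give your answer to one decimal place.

Flow: 38 L/min ÷ 60 = 0.6333 L/s.
PIP = Vt/C + R·V̇ + PEEP (constant-flow equation of motion).
Only the baseline term changes: ΔPIP = ΔPEEP = 0 − 2 = -2.0 cmH2O.
Original PIP = 555/30.8 + 23.7×0.6333 + 2 = 35.029 cmH2O; new PIP = 35.029 + (-2.0) = 33.029 cmH2O.

33.0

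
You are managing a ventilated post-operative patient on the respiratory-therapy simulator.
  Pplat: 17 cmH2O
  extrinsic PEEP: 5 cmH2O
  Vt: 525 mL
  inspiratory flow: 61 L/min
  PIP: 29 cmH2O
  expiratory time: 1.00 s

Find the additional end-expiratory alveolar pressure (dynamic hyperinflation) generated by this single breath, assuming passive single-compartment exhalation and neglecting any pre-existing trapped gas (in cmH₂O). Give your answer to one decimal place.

1.7

Flow: 61 L/min ÷ 60 = 1.0167 L/s.
R = (PIP − Pplat)/V̇ = (29 − 17) / 1.0167 = 12.0/1.0167 = 11.803 cmH2O·s/L.
C = Vt/(Pplat − PEEP) = 525.0 / (17 − 5) = 525.0/12.0 = 43.75 mL/cmH2O.
τ = R × C = 11.803 × 0.04375 L/cmH2O = 0.5164 s.
Fraction remaining = e^(−Te/τ) = e^(−1.00/0.5164) = 0.1442; trapped volume = 525.0 × 0.1442 = 75.705 mL.
Additional alveolar pressure from trapping ≈ V_trapped / C = 75.705 / 43.75 = 1.73 cmH2O.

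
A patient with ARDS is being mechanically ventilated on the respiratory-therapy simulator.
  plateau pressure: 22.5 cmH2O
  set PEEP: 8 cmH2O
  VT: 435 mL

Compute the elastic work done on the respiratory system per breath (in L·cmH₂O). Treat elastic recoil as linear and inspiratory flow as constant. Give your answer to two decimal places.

Elastic work ≈ ½ × (Pplat − PEEP) × Vt = 0.5 × (22.5 − 8) × 0.435 L = 0.5 × 14.5 × 0.435 = 3.154 L·cmH2O.

3.15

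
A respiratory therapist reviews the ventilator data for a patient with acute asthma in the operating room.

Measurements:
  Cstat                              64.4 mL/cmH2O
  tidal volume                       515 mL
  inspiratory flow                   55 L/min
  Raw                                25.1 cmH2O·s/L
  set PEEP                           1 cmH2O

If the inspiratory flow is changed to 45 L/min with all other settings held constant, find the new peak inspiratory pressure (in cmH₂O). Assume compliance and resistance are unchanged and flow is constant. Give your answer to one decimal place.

27.8

Flow: 55 L/min ÷ 60 = 0.9167 L/s.
New flow: 45 L/min ÷ 60 = 0.75 L/s.
PIP = Vt/C + R·V̇ + PEEP (constant-flow equation of motion).
Only the resistive term changes: ΔPIP = R × ΔV̇ = 25.1 × (0.75 − 0.9167) = 25.1 × -0.1667 = -4.184 cmH2O.
Original PIP = 515/64.4 + 25.1×0.9167 + 1 = 32.006 cmH2O; new PIP = 32.006 + (-4.184) = 27.822 cmH2O.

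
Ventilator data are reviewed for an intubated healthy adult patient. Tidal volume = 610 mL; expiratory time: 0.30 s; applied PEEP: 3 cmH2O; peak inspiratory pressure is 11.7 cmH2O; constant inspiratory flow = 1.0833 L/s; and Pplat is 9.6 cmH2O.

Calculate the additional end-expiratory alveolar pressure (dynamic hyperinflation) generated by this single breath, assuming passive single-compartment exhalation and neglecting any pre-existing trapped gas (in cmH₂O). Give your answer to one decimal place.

R = (PIP − Pplat)/V̇ = (11.7 − 9.6) / 1.0833 = 2.1/1.0833 = 1.939 cmH2O·s/L.
C = Vt/(Pplat − PEEP) = 610.0 / (9.6 − 3) = 610.0/6.6 = 92.424 mL/cmH2O.
τ = R × C = 1.939 × 0.09242 L/cmH2O = 0.1792 s.
Fraction remaining = e^(−Te/τ) = e^(−0.30/0.1792) = 0.1875; trapped volume = 610.0 × 0.1875 = 114.38 mL.
Additional alveolar pressure from trapping ≈ V_trapped / C = 114.38 / 92.424 = 1.238 cmH2O.

1.2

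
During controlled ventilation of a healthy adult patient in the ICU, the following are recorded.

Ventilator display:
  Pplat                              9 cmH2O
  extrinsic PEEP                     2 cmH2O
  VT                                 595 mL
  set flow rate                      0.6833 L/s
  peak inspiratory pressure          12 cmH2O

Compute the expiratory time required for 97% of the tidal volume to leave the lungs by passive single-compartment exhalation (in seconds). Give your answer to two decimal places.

R = (PIP − Pplat)/V̇ = (12 − 9) / 0.6833 = 3.0/0.6833 = 4.39 cmH2O·s/L.
C = Vt/(Pplat − PEEP) = 595.0 / (9 − 2) = 595.0/7.0 = 85.0 mL/cmH2O.
τ = R × C = 4.39 × 0.085 L/cmH2O = 0.3732 s.
t = −τ·ln(1 − 0.97) = −0.3732·ln(0.03) = 1.309 s.

1.31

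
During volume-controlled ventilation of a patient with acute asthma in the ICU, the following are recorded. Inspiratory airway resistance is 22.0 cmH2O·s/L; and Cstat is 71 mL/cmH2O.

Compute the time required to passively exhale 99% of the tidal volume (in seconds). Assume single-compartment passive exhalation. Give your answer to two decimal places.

τ = R × C = 22.0 × 71 mL/cmH2O = 22.0 × 0.071 L/cmH2O = 1.562 s.
Exhaled fraction f = 1 − e^(−t/τ) → t = −τ·ln(1 − f) = −1.562·ln(0.01) = 7.193 s.

7.19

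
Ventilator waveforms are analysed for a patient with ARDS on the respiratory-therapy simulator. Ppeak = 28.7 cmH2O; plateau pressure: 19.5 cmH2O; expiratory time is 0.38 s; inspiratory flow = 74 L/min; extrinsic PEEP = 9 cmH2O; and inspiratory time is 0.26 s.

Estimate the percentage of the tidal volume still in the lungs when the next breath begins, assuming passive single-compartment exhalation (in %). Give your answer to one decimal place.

Flow: 74 L/min ÷ 60 = 1.2333 L/s.
Vt = flow × Ti = 1.2333 L/s × 0.26 s × 1000 mL/L = 320.66 mL.
R = (PIP − Pplat)/V̇ = (28.7 − 19.5) / 1.2333 = 9.2/1.2333 = 7.46 cmH2O·s/L.
C = Vt/(Pplat − PEEP) = 320.66 / (19.5 − 9) = 320.66/10.5 = 30.539 mL/cmH2O.
τ = R × C = 7.46 × 0.03054 L/cmH2O = 0.2278 s.
Fraction remaining at end-expiration = e^(−Te/τ) = e^(−0.38/0.2278) = 0.1886 → 18.86%.

18.9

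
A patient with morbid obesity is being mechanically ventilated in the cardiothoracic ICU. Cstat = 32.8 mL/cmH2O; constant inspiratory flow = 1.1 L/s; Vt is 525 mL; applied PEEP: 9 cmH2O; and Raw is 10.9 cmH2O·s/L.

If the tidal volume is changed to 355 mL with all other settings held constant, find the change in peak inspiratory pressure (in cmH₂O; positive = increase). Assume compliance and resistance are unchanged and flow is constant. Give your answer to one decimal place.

PIP = Vt/C + R·V̇ + PEEP (constant-flow equation of motion).
Only the elastic term changes: ΔPIP = ΔVt / C = (355 − 525) / 32.8 = -5.183 cmH2O.

-5.2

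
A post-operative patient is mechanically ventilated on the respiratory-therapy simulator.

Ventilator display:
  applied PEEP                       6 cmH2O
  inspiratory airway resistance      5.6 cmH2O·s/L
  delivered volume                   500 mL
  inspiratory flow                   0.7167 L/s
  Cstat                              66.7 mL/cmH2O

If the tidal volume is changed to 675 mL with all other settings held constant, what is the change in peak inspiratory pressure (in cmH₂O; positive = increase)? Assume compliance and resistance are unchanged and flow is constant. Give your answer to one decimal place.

2.6

PIP = Vt/C + R·V̇ + PEEP (constant-flow equation of motion).
Only the elastic term changes: ΔPIP = ΔVt / C = (675 − 500) / 66.7 = 2.624 cmH2O.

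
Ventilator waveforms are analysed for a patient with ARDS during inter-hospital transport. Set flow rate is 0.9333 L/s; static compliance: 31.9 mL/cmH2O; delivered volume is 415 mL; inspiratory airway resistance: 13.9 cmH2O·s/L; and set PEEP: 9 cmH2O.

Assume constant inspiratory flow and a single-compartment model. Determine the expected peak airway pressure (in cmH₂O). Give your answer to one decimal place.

35.0

Equation of motion (constant flow): PIP = Vt/C + R·V̇ + PEEP.
PIP = 415/31.9 + 13.9×0.9333 + 9 = 13.009 + 12.973 + 9 = 34.982 cmH2O.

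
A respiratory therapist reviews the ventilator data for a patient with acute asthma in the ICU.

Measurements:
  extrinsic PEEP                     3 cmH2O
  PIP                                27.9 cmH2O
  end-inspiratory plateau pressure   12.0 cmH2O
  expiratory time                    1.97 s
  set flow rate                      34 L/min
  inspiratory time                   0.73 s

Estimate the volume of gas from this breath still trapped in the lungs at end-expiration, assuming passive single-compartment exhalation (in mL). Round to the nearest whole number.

Flow: 34 L/min ÷ 60 = 0.5667 L/s.
Vt = flow × Ti = 0.5667 L/s × 0.73 s × 1000 mL/L = 413.69 mL.
R = (PIP − Pplat)/V̇ = (27.9 − 12.0) / 0.5667 = 15.9/0.5667 = 28.057 cmH2O·s/L.
C = Vt/(Pplat − PEEP) = 413.69 / (12.0 − 3) = 413.69/9.0 = 45.966 mL/cmH2O.
τ = R × C = 28.057 × 0.04597 L/cmH2O = 1.29 s.
Fraction remaining = e^(−Te/τ) = e^(−1.97/1.29) = 0.2172.
Trapped volume = 413.69 × 0.2172 = 89.853 mL.

90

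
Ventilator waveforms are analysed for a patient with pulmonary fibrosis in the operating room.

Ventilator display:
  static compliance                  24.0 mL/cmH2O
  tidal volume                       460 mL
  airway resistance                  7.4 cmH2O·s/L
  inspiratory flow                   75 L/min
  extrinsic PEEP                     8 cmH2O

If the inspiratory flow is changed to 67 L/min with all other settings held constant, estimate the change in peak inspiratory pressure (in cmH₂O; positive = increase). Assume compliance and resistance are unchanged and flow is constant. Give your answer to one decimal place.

Flow: 75 L/min ÷ 60 = 1.25 L/s.
New flow: 67 L/min ÷ 60 = 1.1167 L/s.
PIP = Vt/C + R·V̇ + PEEP (constant-flow equation of motion).
Only the resistive term changes: ΔPIP = R × ΔV̇ = 7.4 × (1.1167 − 1.25) = 7.4 × -0.1333 = -0.9864 cmH2O.

-1.0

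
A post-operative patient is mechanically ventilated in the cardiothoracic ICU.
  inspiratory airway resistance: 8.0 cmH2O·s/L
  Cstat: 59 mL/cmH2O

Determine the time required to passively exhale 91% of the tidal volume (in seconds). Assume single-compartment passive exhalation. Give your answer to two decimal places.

1.14

τ = R × C = 8.0 × 59 mL/cmH2O = 8.0 × 0.059 L/cmH2O = 0.472 s.
Exhaled fraction f = 1 − e^(−t/τ) → t = −τ·ln(1 − f) = −0.472·ln(0.09) = 1.137 s.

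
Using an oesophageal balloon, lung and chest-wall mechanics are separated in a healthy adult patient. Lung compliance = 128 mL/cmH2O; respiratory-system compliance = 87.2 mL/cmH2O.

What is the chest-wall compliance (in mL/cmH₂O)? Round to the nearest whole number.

274

1/Ccw = 1/Crs − 1/CL.
1/Ccw = 1/87.2 − 1/128 = 0.003655.
Ccw = 273.6 mL/cmH2O.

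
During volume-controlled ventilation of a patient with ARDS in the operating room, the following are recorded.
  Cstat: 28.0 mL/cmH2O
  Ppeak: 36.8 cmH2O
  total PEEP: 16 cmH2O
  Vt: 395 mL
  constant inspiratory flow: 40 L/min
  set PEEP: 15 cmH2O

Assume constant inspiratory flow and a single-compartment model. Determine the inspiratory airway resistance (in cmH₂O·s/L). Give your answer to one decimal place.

10.0

Flow: 40 L/min ÷ 60 = 0.6667 L/s.
Total PEEP = 16 cmH2O (set 15 + intrinsic 1); this is the baseline alveolar pressure.
Equation of motion (constant flow): PIP = Vt/C + R·V̇ + PEEP.
R·V̇ = PIP − Vt/C − PEEP = 36.8 − 395/28.0 − 16 = 36.8 − 14.107 − 16 = 6.693 cmH2O.
R = 6.693 / 0.6667 = 10.039 cmH2O·s/L.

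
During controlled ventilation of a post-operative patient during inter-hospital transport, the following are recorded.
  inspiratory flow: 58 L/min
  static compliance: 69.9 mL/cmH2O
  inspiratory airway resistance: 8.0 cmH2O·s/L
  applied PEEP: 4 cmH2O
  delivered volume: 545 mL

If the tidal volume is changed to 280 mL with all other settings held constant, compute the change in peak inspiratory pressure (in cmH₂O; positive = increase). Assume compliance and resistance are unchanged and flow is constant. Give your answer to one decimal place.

-3.8

PIP = Vt/C + R·V̇ + PEEP (constant-flow equation of motion).
Only the elastic term changes: ΔPIP = ΔVt / C = (280 − 545) / 69.9 = -3.791 cmH2O.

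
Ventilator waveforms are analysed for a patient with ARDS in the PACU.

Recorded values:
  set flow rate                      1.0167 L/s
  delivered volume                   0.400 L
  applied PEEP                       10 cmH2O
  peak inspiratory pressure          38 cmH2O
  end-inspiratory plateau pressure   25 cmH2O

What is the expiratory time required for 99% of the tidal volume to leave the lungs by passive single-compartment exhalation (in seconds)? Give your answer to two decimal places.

1.57

R = (PIP − Pplat)/V̇ = (38 − 25) / 1.0167 = 13.0/1.0167 = 12.786 cmH2O·s/L.
C = Vt/(Pplat − PEEP) = 400.0 / (25 − 10) = 400.0/15.0 = 26.667 mL/cmH2O.
τ = R × C = 12.786 × 0.02667 L/cmH2O = 0.341 s.
t = −τ·ln(1 − 0.99) = −0.341·ln(0.01) = 1.57 s.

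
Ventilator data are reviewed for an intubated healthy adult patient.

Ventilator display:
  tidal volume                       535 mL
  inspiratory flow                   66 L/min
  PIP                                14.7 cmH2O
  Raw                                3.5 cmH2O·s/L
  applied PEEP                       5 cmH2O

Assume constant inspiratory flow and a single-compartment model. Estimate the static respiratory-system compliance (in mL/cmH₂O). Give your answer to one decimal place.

Flow: 66 L/min ÷ 60 = 1.1 L/s.
Equation of motion (constant flow): PIP = Vt/C + R·V̇ + PEEP.
Vt/C = PIP − R·V̇ − PEEP = 14.7 − 3.5×1.1 − 5 = 14.7 − 3.85 − 5 = 5.85 cmH2O.
C = Vt / 5.85 = 535 / 5.85 = 91.453 mL/cmH2O.

91.5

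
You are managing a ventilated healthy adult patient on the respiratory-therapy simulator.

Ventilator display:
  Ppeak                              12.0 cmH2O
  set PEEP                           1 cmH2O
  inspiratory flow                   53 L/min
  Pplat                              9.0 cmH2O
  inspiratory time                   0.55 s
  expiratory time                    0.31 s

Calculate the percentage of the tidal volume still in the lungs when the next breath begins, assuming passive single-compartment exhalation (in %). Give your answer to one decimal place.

Flow: 53 L/min ÷ 60 = 0.8833 L/s.
Vt = flow × Ti = 0.8833 L/s × 0.55 s × 1000 mL/L = 485.82 mL.
R = (PIP − Pplat)/V̇ = (12.0 − 9.0) / 0.8833 = 3.0/0.8833 = 3.396 cmH2O·s/L.
C = Vt/(Pplat − PEEP) = 485.82 / (9.0 − 1) = 485.82/8.0 = 60.728 mL/cmH2O.
τ = R × C = 3.396 × 0.06073 L/cmH2O = 0.2062 s.
Fraction remaining at end-expiration = e^(−Te/τ) = e^(−0.31/0.2062) = 0.2224 → 22.24%.

22.2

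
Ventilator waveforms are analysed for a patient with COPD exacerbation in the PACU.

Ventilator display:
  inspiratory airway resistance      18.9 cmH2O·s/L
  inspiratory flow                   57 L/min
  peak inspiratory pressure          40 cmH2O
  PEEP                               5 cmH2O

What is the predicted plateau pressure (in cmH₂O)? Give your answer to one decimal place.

Flow: 57 L/min ÷ 60 = 0.95 L/s.
Pplat = PIP − Raw × flow = 40 − 18.9 × 0.95 = 40 − 17.955 = 22.045 cmH2O.

22.0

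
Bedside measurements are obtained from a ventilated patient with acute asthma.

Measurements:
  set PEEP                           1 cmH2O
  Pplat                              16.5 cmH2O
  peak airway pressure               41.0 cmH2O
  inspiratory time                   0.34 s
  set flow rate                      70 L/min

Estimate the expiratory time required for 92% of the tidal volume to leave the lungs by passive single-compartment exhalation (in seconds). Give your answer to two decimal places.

1.36

Flow: 70 L/min ÷ 60 = 1.1667 L/s.
Vt = flow × Ti = 1.1667 L/s × 0.34 s × 1000 mL/L = 396.68 mL.
R = (PIP − Pplat)/V̇ = (41.0 − 16.5) / 1.1667 = 24.5/1.1667 = 20.999 cmH2O·s/L.
C = Vt/(Pplat − PEEP) = 396.68 / (16.5 − 1) = 396.68/15.5 = 25.592 mL/cmH2O.
τ = R × C = 20.999 × 0.02559 L/cmH2O = 0.5374 s.
t = −τ·ln(1 − 0.92) = −0.5374·ln(0.08) = 1.357 s.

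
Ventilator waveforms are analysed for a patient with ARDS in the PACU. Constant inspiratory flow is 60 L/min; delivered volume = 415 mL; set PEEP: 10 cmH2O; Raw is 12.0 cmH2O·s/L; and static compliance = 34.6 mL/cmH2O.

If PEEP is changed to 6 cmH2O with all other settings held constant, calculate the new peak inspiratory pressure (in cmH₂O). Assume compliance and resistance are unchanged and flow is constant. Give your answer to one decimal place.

Flow: 60 L/min ÷ 60 = 1 L/s.
PIP = Vt/C + R·V̇ + PEEP (constant-flow equation of motion).
Only the baseline term changes: ΔPIP = ΔPEEP = 6 − 10 = -4.0 cmH2O.
Original PIP = 415/34.6 + 12.0×1 + 10 = 33.994 cmH2O; new PIP = 33.994 + (-4.0) = 29.994 cmH2O.

30.0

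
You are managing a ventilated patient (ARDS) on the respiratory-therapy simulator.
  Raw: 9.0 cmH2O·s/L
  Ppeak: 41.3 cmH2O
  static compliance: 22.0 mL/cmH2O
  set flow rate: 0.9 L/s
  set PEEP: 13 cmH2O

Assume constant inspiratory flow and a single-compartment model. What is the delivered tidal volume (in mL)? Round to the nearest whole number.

Equation of motion (constant flow): PIP = Vt/C + R·V̇ + PEEP.
Vt/C = PIP − R·V̇ − PEEP = 41.3 − 8.1 − 13 = 20.2 cmH2O.
Vt = C × 20.2 = 22.0 × 20.2 = 444.4 mL.

444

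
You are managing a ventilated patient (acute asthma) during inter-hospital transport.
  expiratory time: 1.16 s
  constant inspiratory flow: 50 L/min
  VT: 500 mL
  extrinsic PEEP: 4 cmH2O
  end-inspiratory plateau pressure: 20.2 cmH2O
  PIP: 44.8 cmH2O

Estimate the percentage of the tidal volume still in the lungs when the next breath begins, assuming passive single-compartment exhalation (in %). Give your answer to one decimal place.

Flow: 50 L/min ÷ 60 = 0.8333 L/s.
R = (PIP − Pplat)/V̇ = (44.8 − 20.2) / 0.8333 = 24.6/0.8333 = 29.521 cmH2O·s/L.
C = Vt/(Pplat − PEEP) = 500.0 / (20.2 − 4) = 500.0/16.2 = 30.864 mL/cmH2O.
τ = R × C = 29.521 × 0.03086 L/cmH2O = 0.911 s.
Fraction remaining at end-expiration = e^(−Te/τ) = e^(−1.16/0.911) = 0.2799 → 27.99%.

28.0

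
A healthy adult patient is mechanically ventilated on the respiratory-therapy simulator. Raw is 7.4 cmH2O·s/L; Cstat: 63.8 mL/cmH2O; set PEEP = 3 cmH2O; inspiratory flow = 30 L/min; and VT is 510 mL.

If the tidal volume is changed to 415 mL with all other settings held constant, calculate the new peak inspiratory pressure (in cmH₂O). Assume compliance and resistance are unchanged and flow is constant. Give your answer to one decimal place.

Flow: 30 L/min ÷ 60 = 0.5 L/s.
PIP = Vt/C + R·V̇ + PEEP (constant-flow equation of motion).
Only the elastic term changes: ΔPIP = ΔVt / C = (415 − 510) / 63.8 = -1.489 cmH2O.
Original PIP = 510/63.8 + 7.4×0.5 + 3 = 14.694 cmH2O; new PIP = 14.694 + (-1.489) = 13.205 cmH2O.

13.2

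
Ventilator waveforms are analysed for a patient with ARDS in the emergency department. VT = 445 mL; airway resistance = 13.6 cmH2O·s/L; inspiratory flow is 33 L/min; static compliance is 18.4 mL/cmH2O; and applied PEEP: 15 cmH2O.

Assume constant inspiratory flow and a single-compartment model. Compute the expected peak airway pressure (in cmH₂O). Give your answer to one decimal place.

Flow: 33 L/min ÷ 60 = 0.55 L/s.
Equation of motion (constant flow): PIP = Vt/C + R·V̇ + PEEP.
PIP = 445/18.4 + 13.6×0.55 + 15 = 24.185 + 7.48 + 15 = 46.665 cmH2O.

46.7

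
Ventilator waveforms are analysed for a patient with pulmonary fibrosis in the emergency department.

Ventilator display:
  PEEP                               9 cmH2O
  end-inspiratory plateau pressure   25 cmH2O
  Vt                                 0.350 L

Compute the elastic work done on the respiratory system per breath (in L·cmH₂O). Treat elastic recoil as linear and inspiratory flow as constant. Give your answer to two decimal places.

Elastic work ≈ ½ × (Pplat − PEEP) × Vt = 0.5 × (25 − 9) × 0.350 L = 0.5 × 16.0 × 0.350 = 2.8 L·cmH2O.

2.80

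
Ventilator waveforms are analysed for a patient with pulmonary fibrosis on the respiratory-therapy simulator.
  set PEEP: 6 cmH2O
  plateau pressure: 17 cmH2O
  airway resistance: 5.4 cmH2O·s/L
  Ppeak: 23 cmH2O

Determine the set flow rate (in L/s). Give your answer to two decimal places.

flow = (PIP − Pplat) / Raw = 6.0 / 5.4 = 1.111 L/s.

1.11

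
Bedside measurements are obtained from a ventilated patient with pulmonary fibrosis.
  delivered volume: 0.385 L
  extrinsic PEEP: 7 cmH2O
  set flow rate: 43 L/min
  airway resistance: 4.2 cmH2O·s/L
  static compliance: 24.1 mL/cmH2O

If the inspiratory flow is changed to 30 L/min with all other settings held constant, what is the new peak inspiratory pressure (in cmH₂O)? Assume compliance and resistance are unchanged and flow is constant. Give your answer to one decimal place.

25.1

Flow: 43 L/min ÷ 60 = 0.7167 L/s.
New flow: 30 L/min ÷ 60 = 0.5 L/s.
PIP = Vt/C + R·V̇ + PEEP (constant-flow equation of motion).
Only the resistive term changes: ΔPIP = R × ΔV̇ = 4.2 × (0.5 − 0.7167) = 4.2 × -0.2167 = -0.9101 cmH2O.
Original PIP = 385/24.1 + 4.2×0.7167 + 7 = 25.985 cmH2O; new PIP = 25.985 + (-0.9101) = 25.075 cmH2O.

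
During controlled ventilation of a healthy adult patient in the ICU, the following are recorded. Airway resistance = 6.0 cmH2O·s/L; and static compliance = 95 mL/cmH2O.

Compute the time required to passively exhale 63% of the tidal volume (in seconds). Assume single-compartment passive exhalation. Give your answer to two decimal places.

0.57

τ = R × C = 6.0 × 95 mL/cmH2O = 6.0 × 0.095 L/cmH2O = 0.57 s.
Exhaled fraction f = 1 − e^(−t/τ) → t = −τ·ln(1 − f) = −0.57·ln(0.37) = 0.5667 s.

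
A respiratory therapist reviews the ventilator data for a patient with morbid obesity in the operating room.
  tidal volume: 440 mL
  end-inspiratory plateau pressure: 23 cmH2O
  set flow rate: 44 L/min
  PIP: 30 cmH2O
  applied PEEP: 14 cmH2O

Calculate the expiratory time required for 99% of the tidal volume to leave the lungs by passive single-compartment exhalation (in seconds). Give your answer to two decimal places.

2.15

Flow: 44 L/min ÷ 60 = 0.7333 L/s.
R = (PIP − Pplat)/V̇ = (30 − 23) / 0.7333 = 7.0/0.7333 = 9.546 cmH2O·s/L.
C = Vt/(Pplat − PEEP) = 440.0 / (23 − 14) = 440.0/9.0 = 48.889 mL/cmH2O.
τ = R × C = 9.546 × 0.04889 L/cmH2O = 0.4667 s.
t = −τ·ln(1 − 0.99) = −0.4667·ln(0.01) = 2.149 s.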